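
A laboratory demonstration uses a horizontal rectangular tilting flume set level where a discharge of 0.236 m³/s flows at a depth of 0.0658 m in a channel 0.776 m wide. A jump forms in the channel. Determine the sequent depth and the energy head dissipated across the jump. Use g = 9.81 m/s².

q = Q/b = 0.236/0.776 = 0.304 m²/s; V₁ = q/y₁ = 4.62 m/s. Fr₁ = V₁/√(g·y₁) = 5.75.
Bélanger equation: y₂/y₁ = ½[√(1 + 8Fr₁²) − 1] = ½[√265.8 − 1] = 7.65.
y₂ = 7.65 × 0.0658 = 0.503 m.
Head loss: ΔE = (y₂ − y₁)³/(4y₁y₂) = (0.503 − 0.0658)³/(4×0.0658×0.503) = 0.0838/0.133 = 0.633 m.

y₂ = 0.503 m; ΔE = 0.633 m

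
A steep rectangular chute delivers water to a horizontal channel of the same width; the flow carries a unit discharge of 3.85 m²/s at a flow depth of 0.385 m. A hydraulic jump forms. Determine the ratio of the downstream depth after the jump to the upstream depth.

V₁ = q/y₁ = 3.85/0.385 = 10.0 m/s. Fr₁ = V₁/√(g·y₁) = 10.0/√(9.81×0.385) = 5.15.
From the momentum equation for a rectangular channel, y₂/y₁ = ½[√(1 + 8Fr₁²) − 1] = ½[√212.8 − 1] = 6.79.

y₂/y₁ = 6.79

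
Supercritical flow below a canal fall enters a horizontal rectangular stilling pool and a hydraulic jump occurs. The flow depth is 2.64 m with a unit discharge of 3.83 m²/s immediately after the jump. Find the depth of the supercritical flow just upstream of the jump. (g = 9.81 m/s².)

V₂ = q/y₂ = 3.83/2.64 = 1.45 m/s; Fr₂ = V₂/√(g·y₂) = 0.285.
Applying the sequent-depth relation in reverse, y₁/y₂ = ½[√(1 + 8Fr₂²) − 1] = ½[√1.650 − 1] = 0.142.
y₁ = 0.142 × 2.64 = 0.376 m.

y₁ = 0.376 m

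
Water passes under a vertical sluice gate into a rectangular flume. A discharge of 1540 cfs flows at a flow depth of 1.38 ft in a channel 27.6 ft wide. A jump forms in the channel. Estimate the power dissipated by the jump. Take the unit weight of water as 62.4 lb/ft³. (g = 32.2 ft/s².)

P = 2657 hp

q = Q/b = 1540/27.6 = 55.8 ft²/s; V₁ = q/y₁ = 40.4 ft/s. Fr₁ = V₁/√(g·y₁) = 6.07.
Conjugate-depth relation: y₂/y₁ = ½[√(1 + 8Fr₁²) − 1] = ½[√295.3 − 1] = 8.09.
y₂ = 8.09 × 1.38 = 11.2 ft.
V₂ = q/y₂ = 55.8/11.2 = 5.00 ft/s. E₁ = y₁ + V₁²/2g = 26.8 ft; E₂ = y₂ + V₂²/2g = 11.6 ft. ΔE = E₁ − E₂ = 15.2 ft.
P = γ·Q·ΔE/550 = 62.4 × 1540 × 15.2 / 550 = 2657 hp.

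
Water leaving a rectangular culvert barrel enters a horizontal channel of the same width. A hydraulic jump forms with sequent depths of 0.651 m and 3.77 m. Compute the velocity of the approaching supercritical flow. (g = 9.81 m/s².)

For a rectangular channel the momentum equation gives q² = ½·g·y₁·y₂·(y₁ + y₂) = ½×9.81×0.651×3.77×4.42 = 53.2.
q = √53.2 = 7.30 m²/s.
V₁ = q/y₁ = 7.30/0.651 = 11.2 m/s.

V₁ = 11.2 m/s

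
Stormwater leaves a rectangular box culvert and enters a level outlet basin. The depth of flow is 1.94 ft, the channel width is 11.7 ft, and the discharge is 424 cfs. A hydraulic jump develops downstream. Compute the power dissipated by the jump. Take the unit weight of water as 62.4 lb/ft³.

P = 53.8 hp

q = Q/b = 424/11.7 = 36.2 ft²/s; V₁ = q/y₁ = 18.7 ft/s. Fr₁ = V₁/√(g·y₁) = 2.36.
Sequent-depth ratio: y₂/y₁ = ½[√(1 + 8Fr₁²) − 1] = ½[√45.69 − 1] = 2.88.
y₂ = 2.88 × 1.94 = 5.59 ft.
Head loss: ΔE = (y₂ − y₁)³/(4y₁y₂) = (5.59 − 1.94)³/(4×1.94×5.59) = 48.5/43.4 = 1.12 ft.
P = γ·Q·ΔE/550 = 62.4 × 424 × 1.12 / 550 = 53.8 hp.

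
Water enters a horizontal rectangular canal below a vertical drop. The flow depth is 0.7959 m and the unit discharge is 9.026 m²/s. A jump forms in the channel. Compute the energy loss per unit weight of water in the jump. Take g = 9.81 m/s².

ΔE = 2.927 m

V₁ = q/y₁ = 9.026/0.7959 = 11.34 m/s. Fr₁ = V₁/√(g·y₁) = 11.34/√(9.81×0.7959) = 4.059.
Bélanger equation: y₂/y₁ = ½[√(1 + 8Fr₁²) − 1] = ½[√132.78 − 1] = 5.261.
y₂ = 5.261 × 0.7959 = 4.188 m.
V₂ = q/y₂ = 9.026/4.188 = 2.155 m/s. E₁ = y₁ + V₁²/2g = 7.351 m; E₂ = y₂ + V₂²/2g = 4.424 m. ΔE = E₁ − E₂ = 2.927 m.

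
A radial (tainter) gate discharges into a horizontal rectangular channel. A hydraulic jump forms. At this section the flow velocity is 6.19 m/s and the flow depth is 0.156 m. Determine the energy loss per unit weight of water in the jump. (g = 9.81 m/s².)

ΔE = 1.04 m

Fr₁ = V₁/√(g·y₁) = 6.19/√(9.81×0.156) = 5.00.
Conjugate-depth relation: y₂/y₁ = ½[√(1 + 8Fr₁²) − 1] = ½[√201.3 − 1] = 6.59.
y₂ = 6.59 × 0.156 = 1.03 m.
q = V₁·y₁ = 6.19 × 0.156 = 0.966 m²/s. V₂ = q/y₂ = 0.966/1.03 = 0.939 m/s. E₁ = y₁ + V₁²/2g = 2.11 m; E₂ = y₂ + V₂²/2g = 1.07 m. ΔE = E₁ − E₂ = 1.04 m.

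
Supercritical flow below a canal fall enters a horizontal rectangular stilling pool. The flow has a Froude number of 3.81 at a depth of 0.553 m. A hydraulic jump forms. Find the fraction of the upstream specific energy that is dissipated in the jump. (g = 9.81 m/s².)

Fr₁ = 3.81 (given).
Bélanger equation: y₂/y₁ = ½[√(1 + 8Fr₁²) − 1] = ½[√117.1 − 1] = 4.91.
y₂ = 4.91 × 0.553 = 2.72 m.
E₁ = y₁(1 + Fr₁²/2) = 0.553×(1 + 3.81²/2) = 4.57 m. ΔE = (y₂ − y₁)³/(4y₁y₂) = 1.68 m. ΔE/E₁ = 1.68/4.57 = 0.369.

ΔE/E₁ = 0.369 (36.9%)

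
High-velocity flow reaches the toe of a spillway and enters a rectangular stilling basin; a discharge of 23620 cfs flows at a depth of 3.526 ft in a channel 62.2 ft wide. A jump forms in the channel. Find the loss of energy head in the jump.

ΔE = 134.0 ft

q = Q/b = 23620/62.2 = 379.7 ft²/s; V₁ = q/y₁ = 107.7 ft/s. Fr₁ = V₁/√(g·y₁) = 10.11.
By Bélanger, y₂/y₁ = ½[√(1 + 8Fr₁²) − 1] = ½[√818.27 − 1] = 13.80.
y₂ = 13.80 × 3.526 = 48.67 ft.
V₂ = q/y₂ = 379.7/48.67 = 7.803 ft/s. E₁ = y₁ + V₁²/2g = 183.6 ft; E₂ = y₂ + V₂²/2g = 49.61 ft. ΔE = E₁ − E₂ = 134.0 ft.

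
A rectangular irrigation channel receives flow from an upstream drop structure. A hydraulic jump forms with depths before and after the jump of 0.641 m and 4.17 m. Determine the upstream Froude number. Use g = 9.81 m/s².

Fr₁ = 4.94

For a rectangular channel the momentum equation gives q² = ½·g·y₁·y₂·(y₁ + y₂) = ½×9.81×0.641×4.17×4.81 = 63.1.
q = √63.1 = 7.94 m²/s.
V₁ = q/y₁ = 12.4 m/s; Fr₁ = V₁/√(g·y₁) = 4.94.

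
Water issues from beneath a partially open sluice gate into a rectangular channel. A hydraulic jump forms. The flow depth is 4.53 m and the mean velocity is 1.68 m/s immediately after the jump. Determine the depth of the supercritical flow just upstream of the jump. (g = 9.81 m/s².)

y₁ = 0.517 m

Fr₂ = V₂/√(g·y₂) = 1.68/√(9.81×4.53) = 0.252.
The Bélanger relation is symmetric: y₁/y₂ = ½[√(1 + 8Fr₂²) − 1] = ½[√1.508 − 1] = 0.114.
y₁ = 0.114 × 4.53 = 0.517 m.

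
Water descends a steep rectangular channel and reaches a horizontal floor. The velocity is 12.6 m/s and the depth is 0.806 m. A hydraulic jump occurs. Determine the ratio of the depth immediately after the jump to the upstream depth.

Fr₁ = V₁/√(g·y₁) = 12.6/√(9.81×0.806) = 4.48.
By Bélanger, y₂/y₁ = ½[√(1 + 8Fr₁²) − 1] = ½[√161.6 − 1] = 5.86.

y₂/y₁ = 5.86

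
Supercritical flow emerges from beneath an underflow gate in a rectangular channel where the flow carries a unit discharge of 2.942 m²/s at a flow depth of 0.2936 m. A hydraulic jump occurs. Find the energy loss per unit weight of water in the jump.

V₁ = q/y₁ = 2.942/0.2936 = 10.02 m/s. Fr₁ = V₁/√(g·y₁) = 10.02/√(9.81×0.2936) = 5.904.
From the momentum equation for a rectangular channel, y₂/y₁ = ½[√(1 + 8Fr₁²) − 1] = ½[√279.89 − 1] = 7.865.
y₂ = 7.865 × 0.2936 = 2.309 m.
Head loss: ΔE = (y₂ − y₁)³/(4y₁y₂) = (2.309 − 0.2936)³/(4×0.2936×2.309) = 8.188/2.712 = 3.019 m.

ΔE = 3.019 m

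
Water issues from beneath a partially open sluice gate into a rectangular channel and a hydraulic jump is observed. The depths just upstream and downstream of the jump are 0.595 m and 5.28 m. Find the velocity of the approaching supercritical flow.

V₁ = 16.0 m/s

For a rectangular channel the momentum equation gives q² = ½·g·y₁·y₂·(y₁ + y₂) = ½×9.81×0.595×5.28×5.88 = 90.5.
q = √90.5 = 9.51 m²/s.
V₁ = q/y₁ = 9.51/0.595 = 16.0 m/s.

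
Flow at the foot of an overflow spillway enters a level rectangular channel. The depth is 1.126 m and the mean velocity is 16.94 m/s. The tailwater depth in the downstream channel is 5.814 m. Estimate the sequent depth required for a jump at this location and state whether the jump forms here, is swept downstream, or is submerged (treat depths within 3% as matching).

y₂ = 7.573 m; the jump is swept downstream

Fr₁ = V₁/√(g·y₁) = 16.94/√(9.81×1.126) = 5.097.
Sequent-depth ratio: y₂/y₁ = ½[√(1 + 8Fr₁²) − 1] = ½[√208.83 − 1] = 6.725.
y₂ = 6.725 × 1.126 = 7.573 m.
Tailwater y_tw = 5.814 m: y_tw < y₂, so the jump is swept downstream.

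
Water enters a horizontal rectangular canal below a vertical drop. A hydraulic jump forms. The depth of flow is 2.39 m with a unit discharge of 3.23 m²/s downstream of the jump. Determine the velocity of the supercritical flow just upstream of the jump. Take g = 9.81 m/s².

V₁ = 9.86 m/s

V₂ = q/y₂ = 3.23/2.39 = 1.35 m/s; Fr₂ = V₂/√(g·y₂) = 0.279.
From the momentum equation (using Fr₂), y₁/y₂ = ½[√(1 + 8Fr₂²) − 1] = ½[√1.623 − 1] = 0.137.
y₁ = 0.137 × 2.39 = 0.327 m.
V₁ = q/y₁ = 3.23/0.327 = 9.86 m/s.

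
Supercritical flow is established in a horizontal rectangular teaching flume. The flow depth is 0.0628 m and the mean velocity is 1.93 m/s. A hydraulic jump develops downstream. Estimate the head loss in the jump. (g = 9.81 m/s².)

Fr₁ = V₁/√(g·y₁) = 1.93/√(9.81×0.0628) = 2.46.
From the momentum equation for a rectangular channel, y₂/y₁ = ½[√(1 + 8Fr₁²) − 1] = ½[√49.37 − 1] = 3.01.
y₂ = 3.01 × 0.0628 = 0.189 m.
Head loss: ΔE = (y₂ − y₁)³/(4y₁y₂) = (0.189 − 0.0628)³/(4×0.0628×0.189) = 0.00202/0.0475 = 0.0425 m.

ΔE = 0.0425 m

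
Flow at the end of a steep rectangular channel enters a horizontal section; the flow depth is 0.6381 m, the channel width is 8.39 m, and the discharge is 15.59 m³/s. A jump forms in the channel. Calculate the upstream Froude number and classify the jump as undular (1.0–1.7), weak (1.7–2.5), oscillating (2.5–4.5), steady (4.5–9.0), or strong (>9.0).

q = Q/b = 15.59/8.39 = 1.858 m²/s; V₁ = q/y₁ = 2.912 m/s. Fr₁ = V₁/√(g·y₁) = 1.164.
Fr₁ = 1.164 lies in the undular range.

Fr₁ = 1.164; undular jump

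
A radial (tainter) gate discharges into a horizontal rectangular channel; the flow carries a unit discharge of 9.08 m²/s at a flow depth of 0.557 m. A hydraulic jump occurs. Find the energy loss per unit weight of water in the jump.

V₁ = q/y₁ = 9.08/0.557 = 16.3 m/s. Fr₁ = V₁/√(g·y₁) = 16.3/√(9.81×0.557) = 6.97.
By Bélanger, y₂/y₁ = ½[√(1 + 8Fr₁²) − 1] = ½[√390.1 − 1] = 9.38.
y₂ = 9.38 × 0.557 = 5.22 m.
Head loss: ΔE = (y₂ − y₁)³/(4y₁y₂) = (5.22 − 0.557)³/(4×0.557×5.22) = 102/11.6 = 8.73 m.

ΔE = 8.73 m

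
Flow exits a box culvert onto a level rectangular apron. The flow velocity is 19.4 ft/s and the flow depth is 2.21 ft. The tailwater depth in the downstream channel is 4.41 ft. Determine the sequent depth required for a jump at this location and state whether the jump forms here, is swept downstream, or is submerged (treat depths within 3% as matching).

Fr₁ = V₁/√(g·y₁) = 19.4/√(32.2×2.21) = 2.30.
Sequent-depth ratio: y₂/y₁ = ½[√(1 + 8Fr₁²) − 1] = ½[√43.31 − 1] = 2.79.
y₂ = 2.79 × 2.21 = 6.17 ft.
Tailwater y_tw = 4.41 ft: y_tw < y₂, so the jump is swept downstream.

y₂ = 6.17 ft; the jump is swept downstream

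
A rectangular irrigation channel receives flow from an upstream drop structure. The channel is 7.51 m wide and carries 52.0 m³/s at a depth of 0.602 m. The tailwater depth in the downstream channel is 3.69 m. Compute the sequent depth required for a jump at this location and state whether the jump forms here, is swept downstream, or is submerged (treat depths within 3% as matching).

q = Q/b = 52.0/7.51 = 6.92 m²/s; V₁ = q/y₁ = 11.5 m/s. Fr₁ = V₁/√(g·y₁) = 4.73.
Sequent-depth ratio: y₂/y₁ = ½[√(1 + 8Fr₁²) − 1] = ½[√180.2 − 1] = 6.21.
y₂ = 6.21 × 0.602 = 3.74 m.
Tailwater y_tw = 3.69 m: y_tw ≈ y₂, so the jump forms here.

y₂ = 3.74 m; the jump forms here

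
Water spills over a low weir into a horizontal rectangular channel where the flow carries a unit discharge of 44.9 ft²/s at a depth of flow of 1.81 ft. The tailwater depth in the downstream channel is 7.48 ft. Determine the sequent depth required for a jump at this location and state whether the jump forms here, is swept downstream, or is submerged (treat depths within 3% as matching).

y₂ = 7.46 ft; the jump forms here

V₁ = q/y₁ = 44.9/1.81 = 24.8 ft/s. Fr₁ = V₁/√(g·y₁) = 24.8/√(32.2×1.81) = 3.25.
Conjugate-depth relation: y₂/y₁ = ½[√(1 + 8Fr₁²) − 1] = ½[√85.47 − 1] = 4.12.
y₂ = 4.12 × 1.81 = 7.46 ft.
Tailwater y_tw = 7.48 ft: y_tw ≈ y₂, so the jump forms here.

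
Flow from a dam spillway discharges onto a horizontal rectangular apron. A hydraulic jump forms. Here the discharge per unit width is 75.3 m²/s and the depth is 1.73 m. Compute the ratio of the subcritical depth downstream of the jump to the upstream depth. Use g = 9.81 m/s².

y₂/y₁ = 14.5

V₁ = q/y₁ = 75.3/1.73 = 43.5 m/s. Fr₁ = V₁/√(g·y₁) = 43.5/√(9.81×1.73) = 10.6.
Bélanger equation: y₂/y₁ = ½[√(1 + 8Fr₁²) − 1] = ½[√894.0 − 1] = 14.5.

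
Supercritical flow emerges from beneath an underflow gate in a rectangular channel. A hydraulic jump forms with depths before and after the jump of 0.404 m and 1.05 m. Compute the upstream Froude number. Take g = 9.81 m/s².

For a rectangular channel the momentum equation gives q² = ½·g·y₁·y₂·(y₁ + y₂) = ½×9.81×0.404×1.05×1.45 = 3.03.
q = √3.03 = 1.74 m²/s.
V₁ = q/y₁ = 4.31 m/s; Fr₁ = V₁/√(g·y₁) = 2.16.

Fr₁ = 2.16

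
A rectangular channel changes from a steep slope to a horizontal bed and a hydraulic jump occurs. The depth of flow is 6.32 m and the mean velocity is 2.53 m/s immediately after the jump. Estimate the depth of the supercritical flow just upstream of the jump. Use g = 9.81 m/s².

Fr₂ = V₂/√(g·y₂) = 2.53/√(9.81×6.32) = 0.321.
Since the conjugate-depth ratio holds either way, y₁/y₂ = ½[√(1 + 8Fr₂²) − 1] = ½[√1.826 − 1] = 0.176.
y₁ = 0.176 × 6.32 = 1.11 m.

y₁ = 1.11 m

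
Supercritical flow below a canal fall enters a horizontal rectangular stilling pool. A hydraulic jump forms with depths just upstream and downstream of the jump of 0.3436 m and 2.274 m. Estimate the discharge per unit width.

For a rectangular channel the momentum equation gives q² = ½·g·y₁·y₂·(y₁ + y₂) = ½×9.81×0.3436×2.274×2.618 = 10.03.
q = √10.03 = 3.167 m²/s.

q = 3.167 m²/s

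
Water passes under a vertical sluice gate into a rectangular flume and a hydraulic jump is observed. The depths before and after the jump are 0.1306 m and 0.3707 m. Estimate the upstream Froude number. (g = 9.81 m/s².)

For a rectangular channel the momentum equation gives q² = ½·g·y₁·y₂·(y₁ + y₂) = ½×9.81×0.1306×0.3707×0.5013 = 0.1190.
q = √0.1190 = 0.3450 m²/s.
V₁ = q/y₁ = 2.642 m/s; Fr₁ = V₁/√(g·y₁) = 2.334.

Fr₁ = 2.334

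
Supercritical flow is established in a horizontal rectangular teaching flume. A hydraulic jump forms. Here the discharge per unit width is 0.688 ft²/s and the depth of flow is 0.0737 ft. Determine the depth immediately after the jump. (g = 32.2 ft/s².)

y₂ = 0.596 ft

V₁ = q/y₁ = 0.688/0.0737 = 9.34 ft/s. Fr₁ = V₁/√(g·y₁) = 9.34/√(32.2×0.0737) = 6.06.
Bélanger equation: y₂/y₁ = ½[√(1 + 8Fr₁²) − 1] = ½[√294.8 − 1] = 8.08.
y₂ = 8.08 × 0.0737 = 0.596 ft.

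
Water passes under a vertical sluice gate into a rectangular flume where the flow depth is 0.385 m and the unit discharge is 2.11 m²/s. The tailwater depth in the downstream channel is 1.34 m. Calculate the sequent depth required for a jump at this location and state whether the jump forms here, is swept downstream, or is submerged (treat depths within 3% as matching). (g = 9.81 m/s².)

y₂ = 1.35 m; the jump forms here

V₁ = q/y₁ = 2.11/0.385 = 5.48 m/s. Fr₁ = V₁/√(g·y₁) = 5.48/√(9.81×0.385) = 2.82.
Sequent-depth ratio: y₂/y₁ = ½[√(1 + 8Fr₁²) − 1] = ½[√64.62 − 1] = 3.52.
y₂ = 3.52 × 0.385 = 1.35 m.
Tailwater y_tw = 1.34 m: y_tw ≈ y₂, so the jump forms here.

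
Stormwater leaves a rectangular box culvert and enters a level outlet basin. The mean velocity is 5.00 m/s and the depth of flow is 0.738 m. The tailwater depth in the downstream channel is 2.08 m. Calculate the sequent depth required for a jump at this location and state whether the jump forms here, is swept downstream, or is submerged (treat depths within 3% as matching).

Fr₁ = V₁/√(g·y₁) = 5.00/√(9.81×0.738) = 1.86.
Bélanger equation: y₂/y₁ = ½[√(1 + 8Fr₁²) − 1] = ½[√28.63 − 1] = 2.18.
y₂ = 2.18 × 0.738 = 1.61 m.
Tailwater y_tw = 2.08 m: y_tw > y₂, so the jump is submerged.

y₂ = 1.61 m; the jump is submerged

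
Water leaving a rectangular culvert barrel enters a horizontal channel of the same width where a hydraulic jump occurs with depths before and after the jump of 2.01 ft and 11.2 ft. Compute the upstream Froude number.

For a rectangular channel the momentum equation gives q² = ½·g·y₁·y₂·(y₁ + y₂) = ½×32.2×2.01×11.2×13.2 = 4788.
q = √4788 = 69.2 ft²/s.
V₁ = q/y₁ = 34.4 ft/s; Fr₁ = V₁/√(g·y₁) = 4.28.

Fr₁ = 4.28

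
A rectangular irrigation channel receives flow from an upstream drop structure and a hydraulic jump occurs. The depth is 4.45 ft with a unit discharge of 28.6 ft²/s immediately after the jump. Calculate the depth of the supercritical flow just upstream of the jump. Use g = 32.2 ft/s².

y₁ = 1.82 ft

V₂ = q/y₂ = 28.6/4.45 = 6.43 ft/s; Fr₂ = V₂/√(g·y₂) = 0.537.
Since the conjugate-depth ratio holds either way, y₁/y₂ = ½[√(1 + 8Fr₂²) − 1] = ½[√3.306 − 1] = 0.409.
y₁ = 0.409 × 4.45 = 1.82 ft.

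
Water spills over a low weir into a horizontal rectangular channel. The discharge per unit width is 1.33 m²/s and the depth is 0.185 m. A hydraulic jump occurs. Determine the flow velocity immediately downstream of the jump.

V₁ = q/y₁ = 1.33/0.185 = 7.19 m/s. Fr₁ = V₁/√(g·y₁) = 7.19/√(9.81×0.185) = 5.34.
Sequent-depth ratio: y₂/y₁ = ½[√(1 + 8Fr₁²) − 1] = ½[√228.8 − 1] = 7.06.
y₂ = 7.06 × 0.185 = 1.31 m.
V₂ = q/y₂ = 1.33/1.31 = 1.02 m/s.

V₂ = 1.02 m/s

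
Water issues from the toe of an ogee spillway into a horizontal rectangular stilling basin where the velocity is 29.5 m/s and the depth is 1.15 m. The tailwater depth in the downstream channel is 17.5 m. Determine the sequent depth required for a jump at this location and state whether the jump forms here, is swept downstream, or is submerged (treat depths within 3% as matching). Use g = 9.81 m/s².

Fr₁ = V₁/√(g·y₁) = 29.5/√(9.81×1.15) = 8.78.
Conjugate-depth relation: y₂/y₁ = ½[√(1 + 8Fr₁²) − 1] = ½[√618.1 − 1] = 11.9.
y₂ = 11.9 × 1.15 = 13.7 m.
Tailwater y_tw = 17.5 m: y_tw > y₂, so the jump is submerged.

y₂ = 13.7 m; the jump is submerged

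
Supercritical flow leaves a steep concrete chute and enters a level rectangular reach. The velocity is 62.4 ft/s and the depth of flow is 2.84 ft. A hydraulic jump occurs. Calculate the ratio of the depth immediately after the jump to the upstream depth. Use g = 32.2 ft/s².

Fr₁ = V₁/√(g·y₁) = 62.4/√(32.2×2.84) = 6.53.
Bélanger equation: y₂/y₁ = ½[√(1 + 8Fr₁²) − 1] = ½[√341.6 − 1] = 8.74.

y₂/y₁ = 8.74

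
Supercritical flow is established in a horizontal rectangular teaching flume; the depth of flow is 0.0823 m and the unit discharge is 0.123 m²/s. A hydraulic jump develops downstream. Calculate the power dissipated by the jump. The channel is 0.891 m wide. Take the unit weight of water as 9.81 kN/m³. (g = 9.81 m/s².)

P = 0.00860 kW

V₁ = q/y₁ = 0.123/0.0823 = 1.49 m/s. Fr₁ = V₁/√(g·y₁) = 1.49/√(9.81×0.0823) = 1.66.
By Bélanger, y₂/y₁ = ½[√(1 + 8Fr₁²) − 1] = ½[√23.13 − 1] = 1.90.
y₂ = 1.90 × 0.0823 = 0.157 m.
Head loss: ΔE = (y₂ − y₁)³/(4y₁y₂) = (0.157 − 0.0823)³/(4×0.0823×0.157) = 0.000413/0.0516 = 0.00800 m.
Q = q·b = 0.123 × 0.891 = 0.110 m³/s. P = γ·Q·ΔE = 9.81 × 0.110 × 0.00800 = 0.00860 kW.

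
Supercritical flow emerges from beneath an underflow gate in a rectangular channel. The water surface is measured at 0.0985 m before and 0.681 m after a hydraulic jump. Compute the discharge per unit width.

For a rectangular channel the momentum equation gives q² = ½·g·y₁·y₂·(y₁ + y₂) = ½×9.81×0.0985×0.681×0.780 = 0.256.
q = √0.256 = 0.506 m²/s.

q = 0.506 m²/s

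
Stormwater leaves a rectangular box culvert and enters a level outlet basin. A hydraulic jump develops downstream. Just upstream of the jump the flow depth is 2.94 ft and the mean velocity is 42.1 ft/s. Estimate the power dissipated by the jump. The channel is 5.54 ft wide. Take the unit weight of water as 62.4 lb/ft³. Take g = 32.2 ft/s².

Fr₁ = V₁/√(g·y₁) = 42.1/√(32.2×2.94) = 4.33.
Sequent-depth ratio: y₂/y₁ = ½[√(1 + 8Fr₁²) − 1] = ½[√150.8 − 1] = 5.64.
y₂ = 5.64 × 2.94 = 16.6 ft.
q = V₁·y₁ = 42.1 × 2.94 = 124 ft²/s. V₂ = q/y₂ = 124/16.6 = 7.47 ft/s. E₁ = y₁ + V₁²/2g = 30.5 ft; E₂ = y₂ + V₂²/2g = 17.4 ft. ΔE = E₁ − E₂ = 13.0 ft.
Q = q·b = 124 × 5.54 = 686 cfs. P = γ·Q·ΔE/550 = 62.4 × 686 × 13.0 / 550 = 1013 hp.

P = 1013 hp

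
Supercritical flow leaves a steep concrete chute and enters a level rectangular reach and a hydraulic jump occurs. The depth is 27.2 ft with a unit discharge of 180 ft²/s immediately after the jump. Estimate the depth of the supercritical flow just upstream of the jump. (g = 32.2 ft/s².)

y₁ = 2.49 ft

V₂ = q/y₂ = 180/27.2 = 6.62 ft/s; Fr₂ = V₂/√(g·y₂) = 0.224.
Applying the sequent-depth relation in reverse, y₁/y₂ = ½[√(1 + 8Fr₂²) − 1] = ½[√1.400 − 1] = 0.0916.
y₁ = 0.0916 × 27.2 = 2.49 ft.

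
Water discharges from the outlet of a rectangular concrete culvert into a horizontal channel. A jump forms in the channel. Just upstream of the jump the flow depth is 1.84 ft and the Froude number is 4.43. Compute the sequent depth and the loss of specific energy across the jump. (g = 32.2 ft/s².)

Fr₁ = 4.43 (given).
Conjugate-depth relation: y₂/y₁ = ½[√(1 + 8Fr₁²) − 1] = ½[√158.0 − 1] = 5.78.
y₂ = 5.78 × 1.84 = 10.6 ft.
V₁ = Fr₁·√(g·y₁) = 4.43×√(32.2×1.84) = 34.1 ft/s; q = V₁·y₁ = 62.7 ft²/s. V₂ = q/y₂ = 62.7/10.6 = 5.89 ft/s. E₁ = y₁ + V₁²/2g = 19.9 ft; E₂ = y₂ + V₂²/2g = 11.2 ft. ΔE = E₁ − E₂ = 8.71 ft.

y₂ = 10.6 ft; ΔE = 8.71 ft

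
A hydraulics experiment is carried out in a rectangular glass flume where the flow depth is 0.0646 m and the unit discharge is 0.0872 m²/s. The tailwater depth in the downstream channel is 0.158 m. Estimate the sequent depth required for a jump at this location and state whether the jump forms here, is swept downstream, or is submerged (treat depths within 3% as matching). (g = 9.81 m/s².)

V₁ = q/y₁ = 0.0872/0.0646 = 1.35 m/s. Fr₁ = V₁/√(g·y₁) = 1.35/√(9.81×0.0646) = 1.70.
Bélanger equation: y₂/y₁ = ½[√(1 + 8Fr₁²) − 1] = ½[√24.00 − 1] = 1.95.
y₂ = 1.95 × 0.0646 = 0.126 m.
Tailwater y_tw = 0.158 m: y_tw > y₂, so the jump is submerged.

y₂ = 0.126 m; the jump is submerged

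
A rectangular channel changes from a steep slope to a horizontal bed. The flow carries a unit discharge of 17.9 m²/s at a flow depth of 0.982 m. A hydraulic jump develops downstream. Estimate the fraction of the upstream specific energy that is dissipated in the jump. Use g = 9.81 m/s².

ΔE/E₁ = 0.556 (55.6%)

V₁ = q/y₁ = 17.9/0.982 = 18.2 m/s. Fr₁ = V₁/√(g·y₁) = 18.2/√(9.81×0.982) = 5.87.
From the momentum equation for a rectangular channel, y₂/y₁ = ½[√(1 + 8Fr₁²) − 1] = ½[√276.9 − 1] = 7.82.
y₂ = 7.82 × 0.982 = 7.68 m.
E₁ = y₁ + V₁²/2g = 17.9 m. ΔE = (y₂ − y₁)³/(4y₁y₂) = 9.96 m. ΔE/E₁ = 9.96/17.9 = 0.556.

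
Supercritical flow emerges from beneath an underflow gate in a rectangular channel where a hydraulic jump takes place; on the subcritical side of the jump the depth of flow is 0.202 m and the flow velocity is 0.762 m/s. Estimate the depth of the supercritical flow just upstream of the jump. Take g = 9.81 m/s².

Fr₂ = V₂/√(g·y₂) = 0.762/√(9.81×0.202) = 0.541.
Since the conjugate-depth ratio holds either way, y₁/y₂ = ½[√(1 + 8Fr₂²) − 1] = ½[√3.344 − 1] = 0.414.
y₁ = 0.414 × 0.202 = 0.0837 m.

y₁ = 0.0837 m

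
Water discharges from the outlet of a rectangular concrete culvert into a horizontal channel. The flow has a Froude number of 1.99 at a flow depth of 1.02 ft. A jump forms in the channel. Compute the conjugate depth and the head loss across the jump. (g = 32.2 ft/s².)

Fr₁ = 1.99 (given).
Sequent-depth ratio: y₂/y₁ = ½[√(1 + 8Fr₁²) − 1] = ½[√32.68 − 1] = 2.36.
y₂ = 2.36 × 1.02 = 2.41 ft.
Head loss: ΔE = (y₂ − y₁)³/(4y₁y₂) = (2.41 − 1.02)³/(4×1.02×2.41) = 2.66/9.81 = 0.271 ft.

y₂ = 2.41 ft; ΔE = 0.271 ft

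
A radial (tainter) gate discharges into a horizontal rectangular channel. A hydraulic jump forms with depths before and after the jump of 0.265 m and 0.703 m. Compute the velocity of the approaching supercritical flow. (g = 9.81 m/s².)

V₁ = 3.55 m/s

For a rectangular channel the momentum equation gives q² = ½·g·y₁·y₂·(y₁ + y₂) = ½×9.81×0.265×0.703×0.968 = 0.885.
q = √0.885 = 0.940 m²/s.
V₁ = q/y₁ = 0.940/0.265 = 3.55 m/s.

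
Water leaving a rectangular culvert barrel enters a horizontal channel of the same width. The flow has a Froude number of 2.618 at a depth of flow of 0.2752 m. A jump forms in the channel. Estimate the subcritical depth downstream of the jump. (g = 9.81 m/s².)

Fr₁ = 2.618 (given).
Sequent-depth ratio: y₂/y₁ = ½[√(1 + 8Fr₁²) − 1] = ½[√55.831 − 1] = 3.236.
y₂ = 3.236 × 0.2752 = 0.8906 m.

y₂ = 0.8906 m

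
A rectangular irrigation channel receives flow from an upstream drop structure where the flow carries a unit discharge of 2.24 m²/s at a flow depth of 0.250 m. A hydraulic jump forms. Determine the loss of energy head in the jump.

V₁ = q/y₁ = 2.24/0.250 = 8.96 m/s. Fr₁ = V₁/√(g·y₁) = 8.96/√(9.81×0.250) = 5.72.
Bélanger equation: y₂/y₁ = ½[√(1 + 8Fr₁²) − 1] = ½[√262.9 − 1] = 7.61.
y₂ = 7.61 × 0.250 = 1.90 m.
V₂ = q/y₂ = 2.24/1.90 = 1.18 m/s. E₁ = y₁ + V₁²/2g = 4.34 m; E₂ = y₂ + V₂²/2g = 1.97 m. ΔE = E₁ − E₂ = 2.37 m.

ΔE = 2.37 m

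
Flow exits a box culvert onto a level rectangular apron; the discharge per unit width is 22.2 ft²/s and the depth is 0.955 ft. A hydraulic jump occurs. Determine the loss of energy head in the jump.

V₁ = q/y₁ = 22.2/0.955 = 23.2 ft/s. Fr₁ = V₁/√(g·y₁) = 23.2/√(32.2×0.955) = 4.19.
Conjugate-depth relation: y₂/y₁ = ½[√(1 + 8Fr₁²) − 1] = ½[√141.6 − 1] = 5.45.
y₂ = 5.45 × 0.955 = 5.20 ft.
V₂ = q/y₂ = 22.2/5.20 = 4.27 ft/s. E₁ = y₁ + V₁²/2g = 9.35 ft; E₂ = y₂ + V₂²/2g = 5.49 ft. ΔE = E₁ − E₂ = 3.86 ft.

ΔE = 3.86 ft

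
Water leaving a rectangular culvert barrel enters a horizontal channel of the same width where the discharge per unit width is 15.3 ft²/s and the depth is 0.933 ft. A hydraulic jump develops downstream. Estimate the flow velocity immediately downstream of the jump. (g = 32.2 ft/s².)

V₁ = q/y₁ = 15.3/0.933 = 16.4 ft/s. Fr₁ = V₁/√(g·y₁) = 16.4/√(32.2×0.933) = 2.99.
From the momentum equation for a rectangular channel, y₂/y₁ = ½[√(1 + 8Fr₁²) − 1] = ½[√72.61 − 1] = 3.76.
y₂ = 3.76 × 0.933 = 3.51 ft.
V₂ = q/y₂ = 15.3/3.51 = 4.36 ft/s.

V₂ = 4.36 ft/s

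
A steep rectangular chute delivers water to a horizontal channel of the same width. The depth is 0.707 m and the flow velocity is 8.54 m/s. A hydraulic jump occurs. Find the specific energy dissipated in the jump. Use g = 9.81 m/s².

ΔE = 1.30 m

Fr₁ = V₁/√(g·y₁) = 8.54/√(9.81×0.707) = 3.24.
By Bélanger, y₂/y₁ = ½[√(1 + 8Fr₁²) − 1] = ½[√85.12 − 1] = 4.11.
y₂ = 4.11 × 0.707 = 2.91 m.
q = V₁·y₁ = 8.54 × 0.707 = 6.04 m²/s. V₂ = q/y₂ = 6.04/2.91 = 2.08 m/s. E₁ = y₁ + V₁²/2g = 4.42 m; E₂ = y₂ + V₂²/2g = 3.13 m. ΔE = E₁ − E₂ = 1.30 m.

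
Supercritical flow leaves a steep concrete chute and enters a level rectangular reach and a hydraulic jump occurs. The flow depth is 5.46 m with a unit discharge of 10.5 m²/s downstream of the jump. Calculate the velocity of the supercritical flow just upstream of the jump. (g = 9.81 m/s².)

V₂ = q/y₂ = 10.5/5.46 = 1.92 m/s; Fr₂ = V₂/√(g·y₂) = 0.263.
The Bélanger relation is symmetric: y₁/y₂ = ½[√(1 + 8Fr₂²) − 1] = ½[√1.552 − 1] = 0.123.
y₁ = 0.123 × 5.46 = 0.671 m.
V₁ = q/y₁ = 10.5/0.671 = 15.6 m/s.

V₁ = 15.6 m/s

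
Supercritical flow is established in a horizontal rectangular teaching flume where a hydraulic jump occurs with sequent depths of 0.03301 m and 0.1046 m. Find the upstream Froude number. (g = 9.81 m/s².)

Fr₁ = 2.570

For a rectangular channel the momentum equation gives q² = ½·g·y₁·y₂·(y₁ + y₂) = ½×9.81×0.03301×0.1046×0.1376 = 0.002331.
q = √0.002331 = 0.04828 m²/s.
V₁ = q/y₁ = 1.462 m/s; Fr₁ = V₁/√(g·y₁) = 2.570.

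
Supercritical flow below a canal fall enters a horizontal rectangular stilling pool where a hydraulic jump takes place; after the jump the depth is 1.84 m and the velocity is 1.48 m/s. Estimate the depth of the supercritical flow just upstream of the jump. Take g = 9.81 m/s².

Fr₂ = V₂/√(g·y₂) = 1.48/√(9.81×1.84) = 0.348.
The Bélanger relation is symmetric: y₁/y₂ = ½[√(1 + 8Fr₂²) − 1] = ½[√1.971 − 1] = 0.202.
y₁ = 0.202 × 1.84 = 0.372 m.

y₁ = 0.372 m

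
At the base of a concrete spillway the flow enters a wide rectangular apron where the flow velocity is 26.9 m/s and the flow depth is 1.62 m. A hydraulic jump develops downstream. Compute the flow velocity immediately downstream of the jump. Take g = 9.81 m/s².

V₂ = 2.97 m/s

Fr₁ = V₁/√(g·y₁) = 26.9/√(9.81×1.62) = 6.75.
Sequent-depth ratio: y₂/y₁ = ½[√(1 + 8Fr₁²) − 1] = ½[√365.3 − 1] = 9.06.
y₂ = 9.06 × 1.62 = 14.7 m.
q = V₁·y₁ = 26.9 × 1.62 = 43.6 m²/s.
V₂ = q/y₂ = 43.6/14.7 = 2.97 m/s.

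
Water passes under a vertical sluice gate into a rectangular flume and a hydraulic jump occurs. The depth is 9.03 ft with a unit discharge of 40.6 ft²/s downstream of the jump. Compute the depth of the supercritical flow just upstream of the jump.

V₂ = q/y₂ = 40.6/9.03 = 4.50 ft/s; Fr₂ = V₂/√(g·y₂) = 0.264.
Applying the sequent-depth relation in reverse, y₁/y₂ = ½[√(1 + 8Fr₂²) − 1] = ½[√1.556 − 1] = 0.124.
y₁ = 0.124 × 9.03 = 1.12 ft.

y₁ = 1.12 ft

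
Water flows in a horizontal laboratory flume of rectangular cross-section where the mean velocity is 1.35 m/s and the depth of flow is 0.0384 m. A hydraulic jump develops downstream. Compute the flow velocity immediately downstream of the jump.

Fr₁ = V₁/√(g·y₁) = 1.35/√(9.81×0.0384) = 2.20.
Conjugate-depth relation: y₂/y₁ = ½[√(1 + 8Fr₁²) − 1] = ½[√39.70 − 1] = 2.65.
y₂ = 2.65 × 0.0384 = 0.102 m.
q = V₁·y₁ = 1.35 × 0.0384 = 0.0518 m²/s.
V₂ = q/y₂ = 0.0518/0.102 = 0.509 m/s.

V₂ = 0.509 m/s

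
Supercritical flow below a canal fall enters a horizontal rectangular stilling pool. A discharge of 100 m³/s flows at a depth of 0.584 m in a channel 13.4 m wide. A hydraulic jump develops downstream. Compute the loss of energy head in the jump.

ΔE = 4.61 m

q = Q/b = 100/13.4 = 7.46 m²/s; V₁ = q/y₁ = 12.8 m/s. Fr₁ = V₁/√(g·y₁) = 5.34.
By Bélanger, y₂/y₁ = ½[√(1 + 8Fr₁²) − 1] = ½[√229.0 − 1] = 7.07.
y₂ = 7.07 × 0.584 = 4.13 m.
V₂ = q/y₂ = 7.46/4.13 = 1.81 m/s. E₁ = y₁ + V₁²/2g = 8.91 m; E₂ = y₂ + V₂²/2g = 4.29 m. ΔE = E₁ − E₂ = 4.61 m.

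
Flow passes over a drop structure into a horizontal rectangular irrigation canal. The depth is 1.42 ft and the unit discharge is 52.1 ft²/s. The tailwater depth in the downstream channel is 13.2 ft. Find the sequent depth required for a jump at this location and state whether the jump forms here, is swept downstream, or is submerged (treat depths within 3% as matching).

V₁ = q/y₁ = 52.1/1.42 = 36.7 ft/s. Fr₁ = V₁/√(g·y₁) = 36.7/√(32.2×1.42) = 5.43.
Conjugate-depth relation: y₂/y₁ = ½[√(1 + 8Fr₁²) − 1] = ½[√236.5 − 1] = 7.19.
y₂ = 7.19 × 1.42 = 10.2 ft.
Tailwater y_tw = 13.2 ft: y_tw > y₂, so the jump is submerged.

y₂ = 10.2 ft; the jump is submerged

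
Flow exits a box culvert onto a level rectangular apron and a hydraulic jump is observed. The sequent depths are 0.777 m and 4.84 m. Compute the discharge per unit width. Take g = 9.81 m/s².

q = 10.2 m²/s

For a rectangular channel the momentum equation gives q² = ½·g·y₁·y₂·(y₁ + y₂) = ½×9.81×0.777×4.84×5.62 = 104.
q = √104 = 10.2 m²/s.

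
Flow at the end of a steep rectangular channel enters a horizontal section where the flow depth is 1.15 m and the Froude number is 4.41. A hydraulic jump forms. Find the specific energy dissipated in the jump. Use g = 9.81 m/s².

Fr₁ = 4.41 (given).
Sequent-depth ratio: y₂/y₁ = ½[√(1 + 8Fr₁²) − 1] = ½[√156.6 − 1] = 5.76.
y₂ = 5.76 × 1.15 = 6.62 m.
V₁ = Fr₁·√(g·y₁) = 4.41×√(9.81×1.15) = 14.8 m/s; q = V₁·y₁ = 17.0 m²/s. V₂ = q/y₂ = 17.0/6.62 = 2.57 m/s. E₁ = y₁ + V₁²/2g = 12.3 m; E₂ = y₂ + V₂²/2g = 6.96 m. ΔE = E₁ − E₂ = 5.38 m.

ΔE = 5.38 m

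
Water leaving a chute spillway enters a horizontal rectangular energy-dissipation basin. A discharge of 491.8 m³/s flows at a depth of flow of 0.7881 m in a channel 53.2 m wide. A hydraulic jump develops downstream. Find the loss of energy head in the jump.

ΔE = 3.244 m

q = Q/b = 491.8/53.2 = 9.244 m²/s; V₁ = q/y₁ = 11.73 m/s. Fr₁ = V₁/√(g·y₁) = 4.219.
By Bélanger, y₂/y₁ = ½[√(1 + 8Fr₁²) − 1] = ½[√143.37 − 1] = 5.487.
y₂ = 5.487 × 0.7881 = 4.324 m.
V₂ = q/y₂ = 9.244/4.324 = 2.138 m/s. E₁ = y₁ + V₁²/2g = 7.801 m; E₂ = y₂ + V₂²/2g = 4.557 m. ΔE = E₁ − E₂ = 3.244 m.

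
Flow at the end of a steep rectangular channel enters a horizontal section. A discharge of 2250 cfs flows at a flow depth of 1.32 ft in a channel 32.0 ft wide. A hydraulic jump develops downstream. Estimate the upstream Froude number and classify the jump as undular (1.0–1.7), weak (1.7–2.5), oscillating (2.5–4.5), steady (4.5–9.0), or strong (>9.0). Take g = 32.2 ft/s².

q = Q/b = 2250/32.0 = 70.3 ft²/s; V₁ = q/y₁ = 53.3 ft/s. Fr₁ = V₁/√(g·y₁) = 8.17.
Fr₁ = 8.17 lies in the steady range.

Fr₁ = 8.17; steady jump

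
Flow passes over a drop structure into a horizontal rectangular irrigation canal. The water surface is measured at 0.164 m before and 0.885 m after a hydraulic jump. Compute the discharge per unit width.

For a rectangular channel the momentum equation gives q² = ½·g·y₁·y₂·(y₁ + y₂) = ½×9.81×0.164×0.885×1.05 = 0.747.
q = √0.747 = 0.864 m²/s.

q = 0.864 m²/s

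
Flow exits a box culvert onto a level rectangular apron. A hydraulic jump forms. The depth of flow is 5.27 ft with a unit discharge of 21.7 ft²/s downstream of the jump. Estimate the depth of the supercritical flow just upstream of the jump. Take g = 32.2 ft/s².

V₂ = q/y₂ = 21.7/5.27 = 4.12 ft/s; Fr₂ = V₂/√(g·y₂) = 0.316.
The Bélanger relation is symmetric: y₁/y₂ = ½[√(1 + 8Fr₂²) − 1] = ½[√1.799 − 1] = 0.171.
y₁ = 0.171 × 5.27 = 0.900 ft.

y₁ = 0.900 ft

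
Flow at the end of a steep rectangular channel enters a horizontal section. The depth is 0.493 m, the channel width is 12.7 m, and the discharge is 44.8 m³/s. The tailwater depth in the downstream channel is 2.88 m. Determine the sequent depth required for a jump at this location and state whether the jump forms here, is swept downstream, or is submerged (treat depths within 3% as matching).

q = Q/b = 44.8/12.7 = 3.53 m²/s; V₁ = q/y₁ = 7.16 m/s. Fr₁ = V₁/√(g·y₁) = 3.25.
Bélanger equation: y₂/y₁ = ½[√(1 + 8Fr₁²) − 1] = ½[√85.69 − 1] = 4.13.
y₂ = 4.13 × 0.493 = 2.04 m.
Tailwater y_tw = 2.88 m: y_tw > y₂, so the jump is submerged.

y₂ = 2.04 m; the jump is submerged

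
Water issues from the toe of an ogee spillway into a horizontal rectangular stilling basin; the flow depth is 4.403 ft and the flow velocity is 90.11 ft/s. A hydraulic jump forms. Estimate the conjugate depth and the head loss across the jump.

Fr₁ = V₁/√(g·y₁) = 90.11/√(32.2×4.403) = 7.568.
From the momentum equation for a rectangular channel, y₂/y₁ = ½[√(1 + 8Fr₁²) − 1] = ½[√459.18 − 1] = 10.21.
y₂ = 10.21 × 4.403 = 44.97 ft.
q = V₁·y₁ = 90.11 × 4.403 = 396.8 ft²/s. V₂ = q/y₂ = 396.8/44.97 = 8.822 ft/s. E₁ = y₁ + V₁²/2g = 130.5 ft; E₂ = y₂ + V₂²/2g = 46.18 ft. ΔE = E₁ − E₂ = 84.31 ft.

y₂ = 44.97 ft; ΔE = 84.31 ft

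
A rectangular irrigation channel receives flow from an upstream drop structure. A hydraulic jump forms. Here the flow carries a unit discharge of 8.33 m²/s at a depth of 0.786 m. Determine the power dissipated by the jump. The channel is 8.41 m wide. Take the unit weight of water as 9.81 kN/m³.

P = 1654 kW

V₁ = q/y₁ = 8.33/0.786 = 10.6 m/s. Fr₁ = V₁/√(g·y₁) = 10.6/√(9.81×0.786) = 3.82.
Bélanger equation: y₂/y₁ = ½[√(1 + 8Fr₁²) − 1] = ½[√117.5 − 1] = 4.92.
y₂ = 4.92 × 0.786 = 3.87 m.
Head loss: ΔE = (y₂ − y₁)³/(4y₁y₂) = (3.87 − 0.786)³/(4×0.786×3.87) = 29.3/12.2 = 2.41 m.
Q = q·b = 8.33 × 8.41 = 70.1 m³/s. P = γ·Q·ΔE = 9.81 × 70.1 × 2.41 = 1654 kW.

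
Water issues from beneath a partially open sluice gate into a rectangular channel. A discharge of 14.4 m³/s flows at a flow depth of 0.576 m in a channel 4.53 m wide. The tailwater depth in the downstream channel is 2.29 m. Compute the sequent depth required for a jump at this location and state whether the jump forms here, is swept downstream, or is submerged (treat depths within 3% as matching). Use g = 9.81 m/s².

q = Q/b = 14.4/4.53 = 3.18 m²/s; V₁ = q/y₁ = 5.52 m/s. Fr₁ = V₁/√(g·y₁) = 2.32.
Bélanger equation: y₂/y₁ = ½[√(1 + 8Fr₁²) − 1] = ½[√44.12 − 1] = 2.82.
y₂ = 2.82 × 0.576 = 1.62 m.
Tailwater y_tw = 2.29 m: y_tw > y₂, so the jump is submerged.

y₂ = 1.62 m; the jump is submerged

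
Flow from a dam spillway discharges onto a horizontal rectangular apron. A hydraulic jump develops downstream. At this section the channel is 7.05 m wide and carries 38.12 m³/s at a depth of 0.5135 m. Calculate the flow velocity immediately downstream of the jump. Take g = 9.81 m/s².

V₂ = 1.711 m/s

q = Q/b = 38.12/7.05 = 5.407 m²/s; V₁ = q/y₁ = 10.53 m/s. Fr₁ = V₁/√(g·y₁) = 4.692.
Bélanger equation: y₂/y₁ = ½[√(1 + 8Fr₁²) − 1] = ½[√177.09 − 1] = 6.154.
y₂ = 6.154 × 0.5135 = 3.160 m.
V₂ = q/y₂ = 5.407/3.160 = 1.711 m/s.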